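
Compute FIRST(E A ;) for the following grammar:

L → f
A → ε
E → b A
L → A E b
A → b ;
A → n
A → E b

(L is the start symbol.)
FIRST sets of the non-terminals involved (from the grammar, by fixed-point iteration):
  FIRST(E) = { 'b' }

To compute FIRST(E A ;), process the symbols left to right:
Symbol E is a non-terminal. Add FIRST(E) \ {ε} = { 'b' }
E is not nullable (ε ∉ FIRST(E)), so stop here.
FIRST(E A ;) = { 'b' }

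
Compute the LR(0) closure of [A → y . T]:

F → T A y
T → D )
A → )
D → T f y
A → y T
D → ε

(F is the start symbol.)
Start with: [A → y . T]
  [A → y . T] has the dot before T: add [T → . D )]
  [T → . D )] has the dot before D: add [D → . T f y], [D → .]
No further items can be added.

CLOSURE = { [A → y . T], [D → . T f y], [D → .], [T → . D )] }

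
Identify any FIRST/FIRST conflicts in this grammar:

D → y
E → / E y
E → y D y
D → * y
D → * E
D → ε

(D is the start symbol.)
Yes. D → '*' y / D → '*' E on { '*' }

A FIRST/FIRST conflict occurs when two productions N → α and N → β for the same non-terminal have FIRST(α) ∩ FIRST(β) ≠ ∅ (with ε ∈ FIRST of a nullable right-hand side, so two nullable alternatives also conflict).

Productions for D:
  D → y: FIRST = { 'y' }
  D → * y: FIRST = { '*' }
  D → * E: FIRST = { '*' }
  D → ε: FIRST = { ε }
Productions for E:
  E → / E y: FIRST = { '/' }
  E → y D y: FIRST = { 'y' }

Conflict for D: D → * y and D → * E
  Overlap: { '*' }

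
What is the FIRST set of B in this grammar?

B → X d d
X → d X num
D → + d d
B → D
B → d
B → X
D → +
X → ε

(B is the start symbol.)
FIRST sets of the other non-terminals involved (by the same procedure, iterated to a fixed point):
  FIRST(X) = { 'd', ε }
  FIRST(D) = { '+' }

From B → X d d:
  - X is a non-terminal: add FIRST(X) \ {ε} = { 'd' }
    X is nullable, so continue to the next symbol
  - d is a terminal: add 'd' and stop
From B → D:
  - D is a non-terminal: add FIRST(D) \ {ε} = { '+' }
    D is not nullable, so stop
From B → d:
  - d is a terminal: add 'd' and stop
From B → X:
  - X is a non-terminal: add FIRST(X) \ {ε} = { 'd' }
    X is nullable and nothing follows, so the whole right-hand side can vanish: ε ∈ FIRST(B)

Collecting: FIRST(B) = { '+', 'd', ε }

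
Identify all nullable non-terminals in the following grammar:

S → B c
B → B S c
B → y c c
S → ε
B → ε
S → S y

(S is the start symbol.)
ε-productions: S → ε, B → ε
So S, B are immediately nullable.
Every non-terminal is now nullable.
Nullable = { 'B', 'S' }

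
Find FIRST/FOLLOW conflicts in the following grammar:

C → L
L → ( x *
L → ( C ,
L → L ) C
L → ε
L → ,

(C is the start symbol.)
Yes. L → L ')' C with FOLLOW(L) on { ')', ',' }; L → ',' with FOLLOW(L) on { ',' }

A FIRST/FOLLOW conflict occurs when a non-terminal N has a nullable alternative N → β (β ⇒* ε) and another alternative N → α with FIRST(α) ∩ FOLLOW(N) ≠ ∅: on such a lookahead the parser cannot decide between expanding α and letting N vanish via β.

Nullable non-terminals: C, L.
FIRST sets used below: FIRST(L) = { '(', ')', ',', ε }
C has a nullable alternative but only one production, so nothing to check.

L: nullable alternative(s) L → ε; FOLLOW(L) = { $, ')', ',' }
  L → ( x *: FIRST \ {ε} = { '(' } — disjoint from FOLLOW(L)
  L → ( C ,: FIRST \ {ε} = { '(' } — disjoint from FOLLOW(L)
  L → L ) C: FIRST \ {ε} = { '(', ')', ',' } — overlaps FOLLOW(L) on { ')', ',' }: CONFLICT
  L → ε: FIRST \ {ε} = { } — this is the only nullable alternative, skip
  L → ,: FIRST \ {ε} = { ',' } — overlaps FOLLOW(L) on { ',' }: CONFLICT

So the grammar has 2 FIRST/FOLLOW conflicts (marked CONFLICT above).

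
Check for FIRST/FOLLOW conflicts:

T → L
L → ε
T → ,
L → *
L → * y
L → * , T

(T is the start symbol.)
A FIRST/FOLLOW conflict occurs when a non-terminal N has a nullable alternative N → β (β ⇒* ε) and another alternative N → α with FIRST(α) ∩ FOLLOW(N) ≠ ∅: on such a lookahead the parser cannot decide between expanding α and letting N vanish via β.

Nullable non-terminals: L, T.
FIRST sets used below: FIRST(L) = { '*', ε }

L: nullable alternative(s) L → ε; FOLLOW(L) = { $ }
  L → ε: FIRST \ {ε} = { } — this is the only nullable alternative, skip
  L → *: FIRST \ {ε} = { '*' } — disjoint from FOLLOW(L)
  L → * y: FIRST \ {ε} = { '*' } — disjoint from FOLLOW(L)
  L → * , T: FIRST \ {ε} = { '*' } — disjoint from FOLLOW(L)

T: nullable alternative(s) T → L; FOLLOW(T) = { $ }
  T → L: FIRST \ {ε} = { '*' } — this is the only nullable alternative, skip
  T → ,: FIRST \ {ε} = { ',' } — disjoint from FOLLOW(T)

No FIRST/FOLLOW conflicts found.

Answer: No FIRST/FOLLOW conflicts.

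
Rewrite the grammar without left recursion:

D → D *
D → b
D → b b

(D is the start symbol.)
D → b D'
D → b b D'
D' → * D'
D' → ε

D is directly left-recursive. The standard transformation for
  A → A α₁ | ... | A α_m | β₁ | ... | β_n
is
  A  → β₁ A' | ... | β_n A'
  A' → α₁ A' | ... | α_m A' | ε

D → b becomes D → b D'
D → b b becomes D → b b D'
D → D * becomes D' → * D'
Add D' → ε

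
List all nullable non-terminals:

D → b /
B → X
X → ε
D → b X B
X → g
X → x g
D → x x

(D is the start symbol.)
ε-productions: X → ε
So X is immediately nullable.
B → X: every symbol on the right is nullable, so B is nullable too.
No further non-terminal can be added: every production for the remaining non-terminals contains a terminal or a non-nullable non-terminal.
Nullable = { 'B', 'X' }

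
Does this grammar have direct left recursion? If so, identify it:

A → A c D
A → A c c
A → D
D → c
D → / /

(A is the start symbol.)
A → A c D: LEFT RECURSIVE (starts with A)
A → A c c: LEFT RECURSIVE (starts with A)
A → D: starts with D
D → c: starts with c
D → / /: starts with '/'

The grammar has direct left recursion on: A.

Answer: Yes, A is left-recursive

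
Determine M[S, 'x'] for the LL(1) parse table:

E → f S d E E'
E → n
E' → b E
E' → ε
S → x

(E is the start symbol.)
To find M[S, 'x'], we find productions for S where 'x' is in the predict set (PREDICT(N → α) = (FIRST(α) \ {ε}) ∪ (FOLLOW(N) if α ⇒* ε)).

S → x: PREDICT = { 'x' }
  'x' is in predict set, so this production goes in M[S, 'x']

M[S, 'x'] = S → x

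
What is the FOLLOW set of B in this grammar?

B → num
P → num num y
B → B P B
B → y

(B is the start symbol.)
To compute FOLLOW(B), find every occurrence of B on a right-hand side N → α B β: add FIRST(β) \ {ε}, and if β is empty or nullable also add FOLLOW(N). Iterate to a fixed point.

B is the start symbol, so $ ∈ FOLLOW(B).
In B → B P B: B is followed by P B, add FIRST(P B) \ {ε} = { 'num' }
In B → B P B: B is at the end; this adds FOLLOW(B) to itself — nothing new

Taking the union: FOLLOW(B) = { $, 'num' }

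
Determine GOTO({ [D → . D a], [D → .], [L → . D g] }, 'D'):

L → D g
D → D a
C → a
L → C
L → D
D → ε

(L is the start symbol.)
{ [D → D . a], [L → D . g] }

GOTO(I, 'D') = CLOSURE({ [A → αX.β] : [A → α.Xβ] ∈ I, X = 'D' })

Items with dot before 'D', with the dot advanced:
  [D → . D a] → [D → D . a]
  [L → . D g] → [L → D . g]
Closure adds nothing (no advanced item has the dot before a non-terminal).

GOTO = { [D → D . a], [L → D . g] }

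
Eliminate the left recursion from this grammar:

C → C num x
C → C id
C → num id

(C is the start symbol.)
C → num id C'
C' → num x C'
C' → id C'
C' → ε

C is directly left-recursive. The standard transformation for
  A → A α₁ | ... | A α_m | β₁ | ... | β_n
is
  A  → β₁ A' | ... | β_n A'
  A' → α₁ A' | ... | α_m A' | ε

C → num id becomes C → num id C'
C → C num x becomes C' → num x C'
C → C id becomes C' → id C'
Add C' → ε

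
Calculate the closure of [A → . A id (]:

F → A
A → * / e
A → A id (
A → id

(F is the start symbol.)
Start with: [A → . A id (]
  [A → . A id (] has the dot before A: add [A → . * / e], [A → . id]
No further items can be added.

CLOSURE = { [A → . * / e], [A → . A id (], [A → . id] }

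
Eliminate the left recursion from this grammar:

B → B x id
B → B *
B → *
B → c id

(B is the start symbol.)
B is directly left-recursive. The standard transformation for
  A → A α₁ | ... | A α_m | β₁ | ... | β_n
is
  A  → β₁ A' | ... | β_n A'
  A' → α₁ A' | ... | α_m A' | ε

B → * becomes B → * B'
B → c id becomes B → c id B'
B → B x id becomes B' → x id B'
B → B * becomes B' → * B'
Add B' → ε

Resulting grammar:
B → * B'
B → c id B'
B' → x id B'
B' → * B'
B' → ε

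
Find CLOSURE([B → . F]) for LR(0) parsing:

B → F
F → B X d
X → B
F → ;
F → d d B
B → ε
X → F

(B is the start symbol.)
{ [B → . F], [B → .], [F → . ;], [F → . B X d], [F → . d d B] }

To compute CLOSURE, for each item [A → α.Bβ] where B is a non-terminal, add [B → .γ] for all productions B → γ; repeat for the newly added items until nothing changes.

Start with: [B → . F]
  [B → . F] has the dot before F: add [F → . B X d], [F → . ;], [F → . d d B]
  [F → . B X d] has the dot before B: add [B → .]
No further items can be added.

CLOSURE = { [B → . F], [B → .], [F → . ;], [F → . B X d], [F → . d d B] }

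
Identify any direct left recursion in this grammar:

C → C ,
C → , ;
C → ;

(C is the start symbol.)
Yes, C is left-recursive

Direct left recursion occurs when N → N α for some non-terminal N (the right-hand side begins with the left-hand side itself).

C → C ,: LEFT RECURSIVE (starts with C)
C → , ;: starts with ','
C → ;: starts with ';'

The grammar has direct left recursion on: C.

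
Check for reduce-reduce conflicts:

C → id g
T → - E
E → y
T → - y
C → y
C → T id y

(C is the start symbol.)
Augment with C' → C and build the canonical LR(0) collection (I0 = CLOSURE({[C' → . C]}), then GOTO on every symbol after a dot until no new states appear). It has 11 states:
  I0: { [C → . T id y], [C → . id g], [C → . y], [C' → . C], [T → . - E], [T → . - y] }  — shift
  I1: { [E → . y], [T → - . E], [T → - . y] }  — shift
  I2: { [C' → C .] }  — accept
  I3: { [C → T . id y] }  — shift
  I4: { [C → id . g] }  — shift
  I5: { [C → y .] }  — reduce
  I6: { [C → id g .] }  — reduce
  I7: { [C → T id . y] }  — shift
  I8: { [C → T id y .] }  — reduce
  I9: { [T → - E .] }  — reduce
  I10: { [E → y .], [T → - y .] }  — 2 reduces

I10 contains complete items [E → y .], [T → - y .] — reduce-reduce conflict.

Answer: Yes — I10: [E → y .] vs [T → - y .]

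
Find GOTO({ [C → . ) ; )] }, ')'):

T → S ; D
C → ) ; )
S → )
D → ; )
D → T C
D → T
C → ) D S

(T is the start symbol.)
GOTO(I, ')') = CLOSURE({ [A → αX.β] : [A → α.Xβ] ∈ I, X = ')' })

Items with dot before ')', with the dot advanced:
  [C → . ) ; )] → [C → ) . ; )]
Closure adds nothing (no advanced item has the dot before a non-terminal).

GOTO = { [C → ) . ; )] }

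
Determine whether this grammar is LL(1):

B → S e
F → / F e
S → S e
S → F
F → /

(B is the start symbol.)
No. Predict set conflict for F: { '/' }

Relevant sets:
  FIRST(S) = { '/' }
  FIRST(F) = { '/' }

For F:
  PREDICT(F → '/' F e) = { '/' }
  PREDICT(F → '/') = { '/' }
For S:
  PREDICT(S → S e) = { '/' }
  PREDICT(S → F) = { '/' }
B has a single production, so nothing to check there.

Conflict found: Predict set conflict for F: { '/' }
The grammar is NOT LL(1).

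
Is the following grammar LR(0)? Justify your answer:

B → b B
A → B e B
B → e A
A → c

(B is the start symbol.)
Yes, the grammar is LR(0)

Augment with B' → B and build the canonical LR(0) collection (I0 = CLOSURE({[B' → . B]}), then GOTO on every symbol after a dot until no new states appear). It has 10 states:
  I0: { [B → . b B], [B → . e A], [B' → . B] }  — shift
  I1: { [B' → B .] }  — accept
  I2: { [B → . b B], [B → . e A], [B → b . B] }  — shift
  I3: { [A → . B e B], [A → . c], [B → . b B], [B → . e A], [B → e . A] }  — shift
  I4: { [B → e A .] }  — reduce
  I5: { [A → B . e B] }  — shift
  I6: { [A → c .] }  — reduce
  I7: { [A → B e . B], [B → . b B], [B → . e A] }  — shift
  I8: { [A → B e B .] }  — reduce
  I9: { [B → b B .] }  — reduce

Every state is either a pure shift/goto state or contains exactly one complete item and nothing to shift — no conflicts. The grammar is LR(0).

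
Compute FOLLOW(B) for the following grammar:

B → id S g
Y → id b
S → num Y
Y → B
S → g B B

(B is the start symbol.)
{ $, 'g', 'id' }

To compute FOLLOW(B), find every occurrence of B on a right-hand side N → α B β: add FIRST(β) \ {ε}, and if β is empty or nullable also add FOLLOW(N). Iterate to a fixed point.

B is the start symbol, so $ ∈ FOLLOW(B).
In Y → B: B is at the end, add FOLLOW(Y)
In S → g B B: B is followed by B, add FIRST(B) \ {ε} = { 'id' }
In S → g B B: B is at the end, add FOLLOW(S)

The FOLLOW sets referred to above (computed the same way, to a fixed point):
  FOLLOW(Y) = { 'g' }
  FOLLOW(S) = { 'g' }

Taking the union: FOLLOW(B) = { $, 'g', 'id' }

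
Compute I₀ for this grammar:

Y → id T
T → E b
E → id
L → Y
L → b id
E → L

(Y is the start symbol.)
First, augment the grammar with Y' → Y
I₀ = CLOSURE({ [Y' → . Y] }):
  [Y' → . Y] has the dot before Y: add [Y → . id T]
No further items can be added.

I₀ = { [Y → . id T], [Y' → . Y] }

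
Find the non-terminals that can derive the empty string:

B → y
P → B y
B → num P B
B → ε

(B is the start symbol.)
ε-productions: B → ε
So B is immediately nullable.
No further non-terminal can be added: every production for the remaining non-terminals contains a terminal or a non-nullable non-terminal.
Nullable = { 'B' }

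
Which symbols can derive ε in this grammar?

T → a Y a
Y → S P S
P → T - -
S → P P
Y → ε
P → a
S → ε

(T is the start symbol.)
{ 'S', 'Y' }

ε-productions: Y → ε, S → ε
So Y, S are immediately nullable.
No further non-terminal can be added: every production for the remaining non-terminals contains a terminal or a non-nullable non-terminal.
Nullable = { 'S', 'Y' }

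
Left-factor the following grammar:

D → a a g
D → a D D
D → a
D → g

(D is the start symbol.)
Left-factoring transforms A → αβ₁ | αβ₂ into A → αA' and A' → β₁ | β₂
(α is the longest common prefix among the alternatives). Repeat until
no nonterminal has two alternatives with a common prefix.

Round 1: D has alternatives sharing prefix 'a'. Introduce D': D → a D'
  Add: D' → a g
  Add: D' → D D
  Add: D' → ε

No remaining common prefixes — done.

Resulting grammar:
D → a D'
D' → a g
D' → D D
D' → ε
D → g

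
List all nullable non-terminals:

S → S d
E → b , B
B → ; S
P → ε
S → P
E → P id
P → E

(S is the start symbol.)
A non-terminal is nullable if it can derive ε (the empty string): either it has an ε-production, or it has a production whose right-hand side consists entirely of nullable non-terminals.

ε-productions: P → ε
So P is immediately nullable.
S → P: every symbol on the right is nullable, so S is nullable too.
No further non-terminal can be added: every production for the remaining non-terminals contains a terminal or a non-nullable non-terminal.
Nullable = { 'P', 'S' }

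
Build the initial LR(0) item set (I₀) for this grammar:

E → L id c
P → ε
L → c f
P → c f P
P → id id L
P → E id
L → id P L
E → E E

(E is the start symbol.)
First, augment the grammar with E' → E
I₀ = CLOSURE({ [E' → . E] }):
  [E' → . E] has the dot before E: add [E → . L id c], [E → . E E]
  [E → . L id c] has the dot before L: add [L → . c f], [L → . id P L]
No further items can be added.

I₀ = { [E → . E E], [E → . L id c], [E' → . E], [L → . c f], [L → . id P L] }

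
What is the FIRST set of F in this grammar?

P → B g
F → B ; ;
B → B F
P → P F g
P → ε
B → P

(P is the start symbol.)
{ ';', 'g' }

To compute FIRST(F), examine every production with F on the left-hand side, reading each right-hand side left to right until a non-nullable symbol is reached.

FIRST sets of the other non-terminals involved (by the same procedure, iterated to a fixed point):
  FIRST(B) = { ';', 'g', ε }

From F → B ; ;:
  - B is a non-terminal: add FIRST(B) \ {ε} = { ';', 'g' }
    B is nullable, so continue to the next symbol
  - ';' is a terminal: add ';' and stop

Collecting: FIRST(F) = { ';', 'g' }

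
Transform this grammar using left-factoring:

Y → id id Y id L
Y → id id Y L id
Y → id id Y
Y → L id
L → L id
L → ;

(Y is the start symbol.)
Y → id id Y Y'
Y' → id L
Y' → L id
Y' → ε
Y → L id
L → L id
L → ;

Left-factoring transforms A → αβ₁ | αβ₂ into A → αA' and A' → β₁ | β₂
(α is the longest common prefix among the alternatives). Repeat until
no nonterminal has two alternatives with a common prefix.

Round 1: Y has alternatives sharing prefix 'id id Y'. Introduce Y': Y → id id Y Y'
  Add: Y' → id L
  Add: Y' → L id
  Add: Y' → ε

No remaining common prefixes — done.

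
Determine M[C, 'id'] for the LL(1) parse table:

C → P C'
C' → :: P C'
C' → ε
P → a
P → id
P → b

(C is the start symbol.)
C → P C'

To find M[C, 'id'], we find productions for C where 'id' is in the predict set (PREDICT(N → α) = (FIRST(α) \ {ε}) ∪ (FOLLOW(N) if α ⇒* ε)).

Relevant sets:
  FIRST(P) = { 'a', 'b', 'id' }

C → P C': PREDICT = { 'a', 'b', 'id' }
  'id' is in predict set, so this production goes in M[C, 'id']

M[C, 'id'] = C → P C'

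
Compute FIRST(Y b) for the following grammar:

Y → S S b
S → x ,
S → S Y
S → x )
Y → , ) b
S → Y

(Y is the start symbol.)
{ ',', 'x' }

FIRST sets of the non-terminals involved (from the grammar, by fixed-point iteration):
  FIRST(Y) = { ',', 'x' }

To compute FIRST(Y b), process the symbols left to right:
Symbol Y is a non-terminal. Add FIRST(Y) \ {ε} = { ',', 'x' }
Y is not nullable (ε ∉ FIRST(Y)), so stop here.
FIRST(Y b) = { ',', 'x' }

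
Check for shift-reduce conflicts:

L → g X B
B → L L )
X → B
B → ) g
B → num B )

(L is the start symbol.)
No shift-reduce conflicts

A shift-reduce conflict occurs when an LR(0) state has both:
  - a complete (reduce) item [A → α .] (dot at the end), and
  - a shift item [B → β . c γ] (dot before a terminal).

Augment with L' → L and build the canonical LR(0) collection (I0 = CLOSURE({[L' → . L]}), then GOTO on every symbol after a dot until no new states appear). It has 14 states:
  I0: { [L → . g X B], [L' → . L] }  — shift
  I1: { [L' → L .] }  — accept
  I2: { [B → . ) g], [B → . L L )], [B → . num B )], [L → . g X B], [L → g . X B], [X → . B] }  — shift
  I3: { [B → ) . g] }  — shift
  I4: { [X → B .] }  — reduce
  I5: { [B → L . L )], [L → . g X B] }  — shift
  I6: { [B → . ) g], [B → . L L )], [B → . num B )], [L → . g X B], [L → g X . B] }  — shift
  I7: { [B → . ) g], [B → . L L )], [B → . num B )], [B → num . B )], [L → . g X B] }  — shift
  I8: { [B → num B . )] }  — shift
  I9: { [B → num B ) .] }  — reduce
  I10: { [L → g X B .] }  — reduce
  I11: { [B → L L . )] }  — shift
  I12: { [B → L L ) .] }  — reduce
  I13: { [B → ) g .] }  — reduce

No state contains both a complete item and a shift item.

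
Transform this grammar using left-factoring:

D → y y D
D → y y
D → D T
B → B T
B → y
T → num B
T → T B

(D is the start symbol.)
D → y y D'
D' → D
D' → ε
D → D T
B → B T
B → y
T → num B
T → T B

Left-factoring transforms A → αβ₁ | αβ₂ into A → αA' and A' → β₁ | β₂
(α is the longest common prefix among the alternatives). Repeat until
no nonterminal has two alternatives with a common prefix.

Round 1: D has alternatives sharing prefix 'y y'. Introduce D': D → y y D'
  Add: D' → D
  Add: D' → ε

No remaining common prefixes — done.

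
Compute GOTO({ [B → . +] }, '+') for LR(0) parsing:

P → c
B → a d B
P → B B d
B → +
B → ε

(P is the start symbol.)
{ [B → + .] }

GOTO(I, '+') = CLOSURE({ [A → αX.β] : [A → α.Xβ] ∈ I, X = '+' })

Items with dot before '+', with the dot advanced:
  [B → . +] → [B → + .]
Closure adds nothing (no advanced item has the dot before a non-terminal).

GOTO = { [B → + .] }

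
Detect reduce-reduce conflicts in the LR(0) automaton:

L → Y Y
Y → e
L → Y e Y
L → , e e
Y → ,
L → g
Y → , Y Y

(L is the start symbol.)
A reduce-reduce conflict occurs when an LR(0) state has two complete items [A → α .] and [B → β .] — both call for a reduction, and with no lookahead the parser cannot choose between them.

Augment with L' → L and build the canonical LR(0) collection (I0 = CLOSURE({[L' → . L]}), then GOTO on every symbol after a dot until no new states appear). It has 14 states:
  I0: { [L → . , e e], [L → . Y Y], [L → . Y e Y], [L → . g], [L' → . L], [Y → . , Y Y], [Y → . ,], [Y → . e] }  — shift
  I1: { [L → , . e e], [Y → , . Y Y], [Y → , .], [Y → . , Y Y], [Y → . ,], [Y → . e] }  — shift, reduce
  I2: { [L' → L .] }  — accept
  I3: { [L → Y . Y], [L → Y . e Y], [Y → . , Y Y], [Y → . ,], [Y → . e] }  — shift
  I4: { [Y → e .] }  — reduce
  I5: { [L → g .] }  — reduce
  I6: { [Y → , . Y Y], [Y → , .], [Y → . , Y Y], [Y → . ,], [Y → . e] }  — shift, reduce
  I7: { [L → Y Y .] }  — reduce
  I8: { [L → Y e . Y], [Y → . , Y Y], [Y → . ,], [Y → . e], [Y → e .] }  — shift, reduce
  I9: { [L → Y e Y .] }  — reduce
  I10: { [Y → , Y . Y], [Y → . , Y Y], [Y → . ,], [Y → . e] }  — shift
  I11: { [Y → , Y Y .] }  — reduce
  I12: { [L → , e . e], [Y → e .] }  — shift, reduce
  I13: { [L → , e e .] }  — reduce

No state contains more than one complete item.

Answer: No reduce-reduce conflicts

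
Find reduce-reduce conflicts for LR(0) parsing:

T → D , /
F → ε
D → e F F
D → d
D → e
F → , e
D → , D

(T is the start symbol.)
Yes — I5: [D → e .] vs [F → .]

A reduce-reduce conflict occurs when an LR(0) state has two complete items [A → α .] and [B → β .] — both call for a reduction, and with no lookahead the parser cannot choose between them.

Augment with T' → T and build the canonical LR(0) collection (I0 = CLOSURE({[T' → . T]}), then GOTO on every symbol after a dot until no new states appear). It has 13 states:
  I0: { [D → . , D], [D → . d], [D → . e F F], [D → . e], [T → . D , /], [T' → . T] }  — shift
  I1: { [D → , . D], [D → . , D], [D → . d], [D → . e F F], [D → . e] }  — shift
  I2: { [T → D . , /] }  — shift
  I3: { [T' → T .] }  — accept
  I4: { [D → d .] }  — reduce
  I5: { [D → e . F F], [D → e .], [F → . , e], [F → .] }  — shift, 2 reduces
  I6: { [F → , . e] }  — shift
  I7: { [D → e F . F], [F → . , e], [F → .] }  — shift, reduce
  I8: { [D → e F F .] }  — reduce
  I9: { [F → , e .] }  — reduce
  I10: { [T → D , . /] }  — shift
  I11: { [T → D , / .] }  — reduce
  I12: { [D → , D .] }  — reduce

I5 contains complete items [D → e .], [F → .] — reduce-reduce conflict.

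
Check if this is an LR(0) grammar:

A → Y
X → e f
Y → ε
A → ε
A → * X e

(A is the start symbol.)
No. Shift-reduce conflict between [A → .] and [A → . * X e]

A grammar is LR(0) if no state in the canonical LR(0) collection has:
  - both a shift item (dot before a terminal) and a complete item (shift-reduce conflict), or
  - two or more complete items (reduce-reduce conflict; the accept item [A' → A .] counts as a complete item here).

Augment with A' → A and build the canonical LR(0) collection (I0 = CLOSURE({[A' → . A]}), then GOTO on every symbol after a dot until no new states appear). It has 8 states:
  I0: { [A → . * X e], [A → . Y], [A → .], [A' → . A], [Y → .] }  — shift, 2 reduces
  I1: { [A → * . X e], [X → . e f] }  — shift
  I2: { [A' → A .] }  — accept
  I3: { [A → Y .] }  — reduce
  I4: { [A → * X . e] }  — shift
  I5: { [X → e . f] }  — shift
  I6: { [X → e f .] }  — reduce
  I7: { [A → * X e .] }  — reduce

Conflict in state I0:
  Shift-reduce conflict between [A → .] and [A → . * X e]
So the grammar is NOT LR(0).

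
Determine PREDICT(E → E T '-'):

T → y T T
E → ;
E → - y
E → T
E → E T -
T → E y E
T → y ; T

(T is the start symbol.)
{ '-', ';', 'y' }

PREDICT(E → E T '-') = (FIRST(RHS) \ {ε}) ∪ (FOLLOW(E) if ε ∈ FIRST(RHS), i.e. RHS ⇒* ε)
FIRST(E) = { '-', ';', 'y' }
FIRST(E T '-') = { '-', ';', 'y' }
ε ∉ FIRST(E T '-'), so FOLLOW(E) is not added.
PREDICT(E → E T '-') = { '-', ';', 'y' }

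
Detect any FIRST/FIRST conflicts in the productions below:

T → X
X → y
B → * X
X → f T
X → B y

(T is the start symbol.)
A FIRST/FIRST conflict occurs when two productions N → α and N → β for the same non-terminal have FIRST(α) ∩ FIRST(β) ≠ ∅ (with ε ∈ FIRST of a nullable right-hand side, so two nullable alternatives also conflict).

FIRST sets of the non-terminals at (or reachable through a nullable prefix from) the front of some alternative:
  FIRST(B) = { '*' }

Productions for X:
  X → y: FIRST = { 'y' }
  X → f T: FIRST = { 'f' }
  X → B y: FIRST = { '*' }
T, B have only one production, so no FIRST/FIRST conflict is possible there.

All alternatives of each non-terminal have pairwise disjoint FIRST sets.

Answer: No FIRST/FIRST conflicts.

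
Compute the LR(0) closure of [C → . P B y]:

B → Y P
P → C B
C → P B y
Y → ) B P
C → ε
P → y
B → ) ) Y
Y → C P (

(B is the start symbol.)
{ [C → . P B y], [C → .], [P → . C B], [P → . y] }

To compute CLOSURE, for each item [A → α.Bβ] where B is a non-terminal, add [B → .γ] for all productions B → γ; repeat for the newly added items until nothing changes.

Start with: [C → . P B y]
  [C → . P B y] has the dot before P: add [P → . C B], [P → . y]
  [P → . C B] has the dot before C: add [C → .]
No further items can be added.

CLOSURE = { [C → . P B y], [C → .], [P → . C B], [P → . y] }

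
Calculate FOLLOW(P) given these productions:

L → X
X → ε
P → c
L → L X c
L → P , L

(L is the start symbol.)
{ ',' }

To compute FOLLOW(P), find every occurrence of P on a right-hand side N → α P β: add FIRST(β) \ {ε}, and if β is empty or nullable also add FOLLOW(N). Iterate to a fixed point.

In L → P , L: P is followed by ',' L, add FIRST(',' L) \ {ε} = { ',' }

Taking the union: FOLLOW(P) = { ',' }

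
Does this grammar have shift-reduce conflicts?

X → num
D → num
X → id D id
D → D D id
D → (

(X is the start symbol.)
Augment with X' → X and build the canonical LR(0) collection (I0 = CLOSURE({[X' → . X]}), then GOTO on every symbol after a dot until no new states appear). It has 10 states:
  I0: { [X → . id D id], [X → . num], [X' → . X] }  — shift
  I1: { [X' → X .] }  — accept
  I2: { [D → . (], [D → . D D id], [D → . num], [X → id . D id] }  — shift
  I3: { [X → num .] }  — reduce
  I4: { [D → ( .] }  — reduce
  I5: { [D → . (], [D → . D D id], [D → . num], [D → D . D id], [X → id D . id] }  — shift
  I6: { [D → num .] }  — reduce
  I7: { [D → . (], [D → . D D id], [D → . num], [D → D . D id], [D → D D . id] }  — shift
  I8: { [X → id D id .] }  — reduce
  I9: { [D → D D id .] }  — reduce

No state contains both a complete item and a shift item.

Answer: No shift-reduce conflicts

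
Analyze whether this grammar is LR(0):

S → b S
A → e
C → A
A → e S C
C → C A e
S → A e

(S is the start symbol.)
No. Shift-reduce conflict between [A → e .] and [A → . e]

A grammar is LR(0) if no state in the canonical LR(0) collection has:
  - both a shift item (dot before a terminal) and a complete item (shift-reduce conflict), or
  - two or more complete items (reduce-reduce conflict; the accept item [S' → S .] counts as a complete item here).

Augment with S' → S and build the canonical LR(0) collection (I0 = CLOSURE({[S' → . S]}), then GOTO on every symbol after a dot until no new states appear). It has 12 states:
  I0: { [A → . e S C], [A → . e], [S → . A e], [S → . b S], [S' → . S] }  — shift
  I1: { [S → A . e] }  — shift
  I2: { [S' → S .] }  — accept
  I3: { [A → . e S C], [A → . e], [S → . A e], [S → . b S], [S → b . S] }  — shift
  I4: { [A → . e S C], [A → . e], [A → e . S C], [A → e .], [S → . A e], [S → . b S] }  — shift, reduce
  I5: { [A → . e S C], [A → . e], [A → e S . C], [C → . A], [C → . C A e] }  — shift
  I6: { [C → A .] }  — reduce
  I7: { [A → . e S C], [A → . e], [A → e S C .], [C → C . A e] }  — shift, reduce
  I8: { [C → C A . e] }  — shift
  I9: { [C → C A e .] }  — reduce
  I10: { [S → b S .] }  — reduce
  I11: { [S → A e .] }  — reduce

Conflict in state I4:
  Shift-reduce conflict between [A → e .] and [A → . e]
So the grammar is NOT LR(0).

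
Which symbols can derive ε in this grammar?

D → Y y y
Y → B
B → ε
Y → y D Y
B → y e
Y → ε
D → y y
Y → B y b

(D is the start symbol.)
{ 'B', 'Y' }

A non-terminal is nullable if it can derive ε (the empty string): either it has an ε-production, or it has a production whose right-hand side consists entirely of nullable non-terminals.

ε-productions: B → ε, Y → ε
So B, Y are immediately nullable.
No further non-terminal can be added: every production for the remaining non-terminals contains a terminal or a non-nullable non-terminal.
Nullable = { 'B', 'Y' }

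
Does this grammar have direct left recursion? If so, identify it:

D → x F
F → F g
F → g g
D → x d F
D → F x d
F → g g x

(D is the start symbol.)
D → x F: starts with x
F → F g: LEFT RECURSIVE (starts with F)
F → g g: starts with g
D → x d F: starts with x
D → F x d: starts with F
F → g g x: starts with g

The grammar has direct left recursion on: F.

Answer: Yes, F is left-recursive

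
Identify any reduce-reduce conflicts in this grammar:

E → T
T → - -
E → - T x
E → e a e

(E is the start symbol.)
A reduce-reduce conflict occurs when an LR(0) state has two complete items [A → α .] and [B → β .] — both call for a reduction, and with no lookahead the parser cannot choose between them.

Augment with E' → E and build the canonical LR(0) collection (I0 = CLOSURE({[E' → . E]}), then GOTO on every symbol after a dot until no new states appear). It has 11 states:
  I0: { [E → . - T x], [E → . T], [E → . e a e], [E' → . E], [T → . - -] }  — shift
  I1: { [E → - . T x], [T → - . -], [T → . - -] }  — shift
  I2: { [E' → E .] }  — accept
  I3: { [E → T .] }  — reduce
  I4: { [E → e . a e] }  — shift
  I5: { [E → e a . e] }  — shift
  I6: { [E → e a e .] }  — reduce
  I7: { [T → - - .], [T → - . -] }  — shift, reduce
  I8: { [E → - T . x] }  — shift
  I9: { [E → - T x .] }  — reduce
  I10: { [T → - - .] }  — reduce

No state contains more than one complete item.

Answer: No reduce-reduce conflicts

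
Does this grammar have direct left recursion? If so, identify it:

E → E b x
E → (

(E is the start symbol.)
Direct left recursion occurs when N → N α for some non-terminal N (the right-hand side begins with the left-hand side itself).

E → E b x: LEFT RECURSIVE (starts with E)
E → (: starts with '('

The grammar has direct left recursion on: E.

Answer: Yes, E is left-recursive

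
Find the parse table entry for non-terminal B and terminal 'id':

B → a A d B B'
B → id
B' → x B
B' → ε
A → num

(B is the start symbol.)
To find M[B, 'id'], we find productions for B where 'id' is in the predict set (PREDICT(N → α) = (FIRST(α) \ {ε}) ∪ (FOLLOW(N) if α ⇒* ε)).

B → a A d B B': PREDICT = { 'a' }
B → id: PREDICT = { 'id' }
  'id' is in predict set, so this production goes in M[B, 'id']

M[B, 'id'] = B → id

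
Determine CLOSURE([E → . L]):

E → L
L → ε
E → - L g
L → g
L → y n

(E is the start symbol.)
To compute CLOSURE, for each item [A → α.Bβ] where B is a non-terminal, add [B → .γ] for all productions B → γ; repeat for the newly added items until nothing changes.

Start with: [E → . L]
  [E → . L] has the dot before L: add [L → .], [L → . g], [L → . y n]
No further items can be added.

CLOSURE = { [E → . L], [L → . g], [L → . y n], [L → .] }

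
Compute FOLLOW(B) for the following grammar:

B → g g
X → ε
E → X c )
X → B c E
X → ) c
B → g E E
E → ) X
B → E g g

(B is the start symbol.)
B is the start symbol, so $ ∈ FOLLOW(B).
In X → B c E: B is followed by c E, add FIRST(c E) \ {ε} = { 'c' }

Taking the union: FOLLOW(B) = { $, 'c' }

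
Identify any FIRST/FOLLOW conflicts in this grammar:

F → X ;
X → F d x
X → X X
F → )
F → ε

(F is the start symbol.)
Yes. F → X ';' with FOLLOW(F) on { 'd' }

A FIRST/FOLLOW conflict occurs when a non-terminal N has a nullable alternative N → β (β ⇒* ε) and another alternative N → α with FIRST(α) ∩ FOLLOW(N) ≠ ∅: on such a lookahead the parser cannot decide between expanding α and letting N vanish via β.

Nullable non-terminals: F.
FIRST sets used below: FIRST(X) = { ')', 'd' }

F: nullable alternative(s) F → ε; FOLLOW(F) = { $, 'd' }
  F → X ;: FIRST \ {ε} = { ')', 'd' } — overlaps FOLLOW(F) on { 'd' }: CONFLICT
  F → ): FIRST \ {ε} = { ')' } — disjoint from FOLLOW(F)
  F → ε: FIRST \ {ε} = { } — this is the only nullable alternative, skip

X has no nullable alternative, so no FIRST/FOLLOW check is needed there.

So the grammar has 1 FIRST/FOLLOW conflict (marked CONFLICT above).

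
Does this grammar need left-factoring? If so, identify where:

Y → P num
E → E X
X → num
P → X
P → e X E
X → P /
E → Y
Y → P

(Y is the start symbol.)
Left-factoring is needed when two productions for the same non-terminal
share a common prefix on the right-hand side.

Productions for Y:
  Y → P num
  Y → P
Productions for E:
  E → E X
  E → Y
Productions for X:
  X → num
  X → P /
Productions for P:
  P → X
  P → e X E

Found common prefix 'P' in productions for Y

Answer: Yes, Y has productions with common prefix 'P'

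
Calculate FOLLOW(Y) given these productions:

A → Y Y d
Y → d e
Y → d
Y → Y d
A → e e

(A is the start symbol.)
In A → Y Y d: Y is followed by Y d, add FIRST(Y d) \ {ε} = { 'd' }
In A → Y Y d: Y is followed by d, add FIRST(d) \ {ε} = { 'd' }
In Y → Y d: Y is followed by d, add FIRST(d) \ {ε} = { 'd' }

Taking the union: FOLLOW(Y) = { 'd' }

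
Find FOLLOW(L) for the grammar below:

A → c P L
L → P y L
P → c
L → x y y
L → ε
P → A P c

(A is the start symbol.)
{ $, 'c' }

In A → c P L: L is at the end, add FOLLOW(A)
In L → P y L: L is at the end; this adds FOLLOW(L) to itself — nothing new

The FOLLOW sets referred to above (computed the same way, to a fixed point):
  FOLLOW(A) = { $, 'c' }

Taking the union: FOLLOW(L) = { $, 'c' }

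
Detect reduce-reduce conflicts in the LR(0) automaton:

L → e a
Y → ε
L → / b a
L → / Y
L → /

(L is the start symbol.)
A reduce-reduce conflict occurs when an LR(0) state has two complete items [A → α .] and [B → β .] — both call for a reduction, and with no lookahead the parser cannot choose between them.

Augment with L' → L and build the canonical LR(0) collection (I0 = CLOSURE({[L' → . L]}), then GOTO on every symbol after a dot until no new states appear). It has 8 states:
  I0: { [L → . / Y], [L → . / b a], [L → . /], [L → . e a], [L' → . L] }  — shift
  I1: { [L → / . Y], [L → / . b a], [L → / .], [Y → .] }  — shift, 2 reduces
  I2: { [L' → L .] }  — accept
  I3: { [L → e . a] }  — shift
  I4: { [L → e a .] }  — reduce
  I5: { [L → / Y .] }  — reduce
  I6: { [L → / b . a] }  — shift
  I7: { [L → / b a .] }  — reduce

I1 contains complete items [L → / .], [Y → .] — reduce-reduce conflict.

Answer: Yes — I1: [L → / .] vs [Y → .]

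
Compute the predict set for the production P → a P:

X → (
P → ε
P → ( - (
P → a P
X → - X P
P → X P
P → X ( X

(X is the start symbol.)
{ 'a' }

PREDICT(P → a P) = (FIRST(RHS) \ {ε}) ∪ (FOLLOW(P) if ε ∈ FIRST(RHS), i.e. RHS ⇒* ε)
FIRST(a P) = { 'a' }
ε ∉ FIRST(a P), so FOLLOW(P) is not added.
PREDICT(P → a P) = { 'a' }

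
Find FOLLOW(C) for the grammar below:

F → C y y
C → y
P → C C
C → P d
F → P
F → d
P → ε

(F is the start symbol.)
{ $, 'd', 'y' }

To compute FOLLOW(C), find every occurrence of C on a right-hand side N → α C β: add FIRST(β) \ {ε}, and if β is empty or nullable also add FOLLOW(N). Iterate to a fixed point.

In F → C y y: C is followed by y y, add FIRST(y y) \ {ε} = { 'y' }
In P → C C: C is followed by C, add FIRST(C) \ {ε} = { 'd', 'y' }
In P → C C: C is at the end, add FOLLOW(P)

The FOLLOW sets referred to above (computed the same way, to a fixed point):
  FOLLOW(P) = { $, 'd' }

Taking the union: FOLLOW(C) = { $, 'd', 'y' }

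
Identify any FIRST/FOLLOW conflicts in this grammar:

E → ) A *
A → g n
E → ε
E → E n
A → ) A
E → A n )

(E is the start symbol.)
Yes. E → E n with FOLLOW(E) on { 'n' }

Nullable non-terminals: E.
FIRST sets used below: FIRST(E) = { ')', 'g', 'n', ε }, FIRST(A) = { ')', 'g' }

E: nullable alternative(s) E → ε; FOLLOW(E) = { $, 'n' }
  E → ) A *: FIRST \ {ε} = { ')' } — disjoint from FOLLOW(E)
  E → ε: FIRST \ {ε} = { } — this is the only nullable alternative, skip
  E → E n: FIRST \ {ε} = { ')', 'g', 'n' } — overlaps FOLLOW(E) on { 'n' }: CONFLICT
  E → A n ): FIRST \ {ε} = { ')', 'g' } — disjoint from FOLLOW(E)

A has no nullable alternative, so no FIRST/FOLLOW check is needed there.

So the grammar has 1 FIRST/FOLLOW conflict (marked CONFLICT above).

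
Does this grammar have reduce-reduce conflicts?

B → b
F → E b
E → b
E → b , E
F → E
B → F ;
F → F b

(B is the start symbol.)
Yes — I4: [B → b .] vs [E → b .]

A reduce-reduce conflict occurs when an LR(0) state has two complete items [A → α .] and [B → β .] — both call for a reduction, and with no lookahead the parser cannot choose between them.

Augment with B' → B and build the canonical LR(0) collection (I0 = CLOSURE({[B' → . B]}), then GOTO on every symbol after a dot until no new states appear). It has 11 states:
  I0: { [B → . F ;], [B → . b], [B' → . B], [E → . b , E], [E → . b], [F → . E b], [F → . E], [F → . F b] }  — shift
  I1: { [B' → B .] }  — accept
  I2: { [F → E . b], [F → E .] }  — shift, reduce
  I3: { [B → F . ;], [F → F . b] }  — shift
  I4: { [B → b .], [E → b . , E], [E → b .] }  — shift, 2 reduces
  I5: { [E → . b , E], [E → . b], [E → b , . E] }  — shift
  I6: { [E → b , E .] }  — reduce
  I7: { [E → b . , E], [E → b .] }  — shift, reduce
  I8: { [B → F ; .] }  — reduce
  I9: { [F → F b .] }  — reduce
  I10: { [F → E b .] }  — reduce

I4 contains complete items [B → b .], [E → b .] — reduce-reduce conflict.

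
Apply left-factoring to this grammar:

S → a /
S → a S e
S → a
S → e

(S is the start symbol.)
Left-factoring transforms A → αβ₁ | αβ₂ into A → αA' and A' → β₁ | β₂
(α is the longest common prefix among the alternatives). Repeat until
no nonterminal has two alternatives with a common prefix.

Round 1: S has alternatives sharing prefix 'a'. Introduce S': S → a S'
  Add: S' → /
  Add: S' → S e
  Add: S' → ε

No remaining common prefixes — done.

Resulting grammar:
S → a S'
S' → /
S' → S e
S' → ε
S → e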